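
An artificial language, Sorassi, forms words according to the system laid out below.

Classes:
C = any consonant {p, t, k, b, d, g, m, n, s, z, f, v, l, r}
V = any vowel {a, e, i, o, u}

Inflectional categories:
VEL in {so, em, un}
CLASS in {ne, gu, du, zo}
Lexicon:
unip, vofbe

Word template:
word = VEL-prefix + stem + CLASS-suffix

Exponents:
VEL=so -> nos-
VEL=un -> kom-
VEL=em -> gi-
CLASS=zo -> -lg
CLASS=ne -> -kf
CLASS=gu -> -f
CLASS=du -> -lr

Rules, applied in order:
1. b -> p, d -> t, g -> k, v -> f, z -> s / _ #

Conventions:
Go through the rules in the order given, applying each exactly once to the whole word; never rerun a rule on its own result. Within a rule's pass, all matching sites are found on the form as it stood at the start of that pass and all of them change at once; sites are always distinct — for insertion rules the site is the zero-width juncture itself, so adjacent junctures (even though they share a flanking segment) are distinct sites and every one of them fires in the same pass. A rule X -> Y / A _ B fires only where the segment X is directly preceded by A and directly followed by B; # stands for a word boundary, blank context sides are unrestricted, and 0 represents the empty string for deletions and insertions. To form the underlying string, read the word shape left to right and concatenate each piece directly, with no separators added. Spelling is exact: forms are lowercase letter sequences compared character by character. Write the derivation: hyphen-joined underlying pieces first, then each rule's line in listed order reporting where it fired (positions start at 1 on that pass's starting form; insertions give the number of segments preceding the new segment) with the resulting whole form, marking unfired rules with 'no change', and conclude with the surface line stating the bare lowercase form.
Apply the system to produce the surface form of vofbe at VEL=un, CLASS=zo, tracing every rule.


underlying: kom-vofbe-lg
1. b -> p, d -> t, g -> k, v -> f, z -> s / _ #: fires at position(s) 10: komvofbelk
surface: komvofbelk


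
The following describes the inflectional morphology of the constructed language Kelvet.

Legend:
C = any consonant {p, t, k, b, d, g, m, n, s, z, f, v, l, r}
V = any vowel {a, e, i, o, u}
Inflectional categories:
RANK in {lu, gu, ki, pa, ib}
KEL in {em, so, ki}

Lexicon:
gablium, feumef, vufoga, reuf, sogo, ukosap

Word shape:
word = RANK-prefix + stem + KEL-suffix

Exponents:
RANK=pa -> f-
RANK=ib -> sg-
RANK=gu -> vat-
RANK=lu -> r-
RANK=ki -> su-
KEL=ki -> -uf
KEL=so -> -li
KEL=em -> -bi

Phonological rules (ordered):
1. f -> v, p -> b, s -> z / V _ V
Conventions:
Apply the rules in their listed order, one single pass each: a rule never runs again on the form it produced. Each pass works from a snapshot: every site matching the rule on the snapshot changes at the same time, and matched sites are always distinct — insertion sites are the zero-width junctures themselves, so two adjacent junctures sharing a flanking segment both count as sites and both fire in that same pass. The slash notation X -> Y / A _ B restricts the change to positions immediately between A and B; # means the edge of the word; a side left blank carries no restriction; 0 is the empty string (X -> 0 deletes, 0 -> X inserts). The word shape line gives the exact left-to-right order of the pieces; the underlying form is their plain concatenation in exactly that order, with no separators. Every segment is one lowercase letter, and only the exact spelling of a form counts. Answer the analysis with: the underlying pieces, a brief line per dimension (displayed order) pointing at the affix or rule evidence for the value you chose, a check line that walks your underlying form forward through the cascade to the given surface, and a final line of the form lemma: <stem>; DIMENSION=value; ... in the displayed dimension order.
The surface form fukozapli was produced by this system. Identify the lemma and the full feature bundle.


underlying: f-ukosap-li
RANK=pa - signalled by the affix f-
KEL=so - signalled by the affix -li
check: fukosapli -> fukozapli
lemma: ukosap; RANK=pa; KEL=so


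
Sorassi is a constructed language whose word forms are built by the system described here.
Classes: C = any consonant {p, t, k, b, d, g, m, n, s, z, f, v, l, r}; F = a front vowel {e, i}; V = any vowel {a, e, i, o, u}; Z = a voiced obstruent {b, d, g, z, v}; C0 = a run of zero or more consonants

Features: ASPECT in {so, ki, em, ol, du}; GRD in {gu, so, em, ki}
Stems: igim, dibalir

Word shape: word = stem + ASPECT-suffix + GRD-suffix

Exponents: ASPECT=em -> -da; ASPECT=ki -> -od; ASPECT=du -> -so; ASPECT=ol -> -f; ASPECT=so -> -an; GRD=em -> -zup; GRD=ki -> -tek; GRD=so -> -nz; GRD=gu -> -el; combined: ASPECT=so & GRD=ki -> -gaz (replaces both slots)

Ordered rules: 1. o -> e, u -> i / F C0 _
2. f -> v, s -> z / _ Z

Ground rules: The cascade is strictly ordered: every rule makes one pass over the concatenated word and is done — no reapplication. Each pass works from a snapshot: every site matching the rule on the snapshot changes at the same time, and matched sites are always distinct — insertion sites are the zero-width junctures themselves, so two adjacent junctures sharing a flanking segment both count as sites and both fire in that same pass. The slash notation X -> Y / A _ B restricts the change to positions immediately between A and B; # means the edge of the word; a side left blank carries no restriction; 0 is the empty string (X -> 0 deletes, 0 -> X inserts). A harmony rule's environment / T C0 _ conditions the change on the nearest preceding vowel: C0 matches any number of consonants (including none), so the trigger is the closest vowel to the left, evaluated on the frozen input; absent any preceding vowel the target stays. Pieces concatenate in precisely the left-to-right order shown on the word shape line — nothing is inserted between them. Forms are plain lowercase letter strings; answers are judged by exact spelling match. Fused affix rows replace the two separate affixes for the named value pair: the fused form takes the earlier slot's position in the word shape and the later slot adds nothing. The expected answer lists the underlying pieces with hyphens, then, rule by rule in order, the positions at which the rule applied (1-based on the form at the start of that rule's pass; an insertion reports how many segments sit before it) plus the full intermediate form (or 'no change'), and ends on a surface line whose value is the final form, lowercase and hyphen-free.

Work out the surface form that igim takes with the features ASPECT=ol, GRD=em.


underlying: igim-f-zup
1. o -> e, u -> i / F C0 _: fires at position(s) 7: igimfzip
2. f -> v, s -> z / _ Z: fires at position(s) 5: igimvzip
surface: igimvzip


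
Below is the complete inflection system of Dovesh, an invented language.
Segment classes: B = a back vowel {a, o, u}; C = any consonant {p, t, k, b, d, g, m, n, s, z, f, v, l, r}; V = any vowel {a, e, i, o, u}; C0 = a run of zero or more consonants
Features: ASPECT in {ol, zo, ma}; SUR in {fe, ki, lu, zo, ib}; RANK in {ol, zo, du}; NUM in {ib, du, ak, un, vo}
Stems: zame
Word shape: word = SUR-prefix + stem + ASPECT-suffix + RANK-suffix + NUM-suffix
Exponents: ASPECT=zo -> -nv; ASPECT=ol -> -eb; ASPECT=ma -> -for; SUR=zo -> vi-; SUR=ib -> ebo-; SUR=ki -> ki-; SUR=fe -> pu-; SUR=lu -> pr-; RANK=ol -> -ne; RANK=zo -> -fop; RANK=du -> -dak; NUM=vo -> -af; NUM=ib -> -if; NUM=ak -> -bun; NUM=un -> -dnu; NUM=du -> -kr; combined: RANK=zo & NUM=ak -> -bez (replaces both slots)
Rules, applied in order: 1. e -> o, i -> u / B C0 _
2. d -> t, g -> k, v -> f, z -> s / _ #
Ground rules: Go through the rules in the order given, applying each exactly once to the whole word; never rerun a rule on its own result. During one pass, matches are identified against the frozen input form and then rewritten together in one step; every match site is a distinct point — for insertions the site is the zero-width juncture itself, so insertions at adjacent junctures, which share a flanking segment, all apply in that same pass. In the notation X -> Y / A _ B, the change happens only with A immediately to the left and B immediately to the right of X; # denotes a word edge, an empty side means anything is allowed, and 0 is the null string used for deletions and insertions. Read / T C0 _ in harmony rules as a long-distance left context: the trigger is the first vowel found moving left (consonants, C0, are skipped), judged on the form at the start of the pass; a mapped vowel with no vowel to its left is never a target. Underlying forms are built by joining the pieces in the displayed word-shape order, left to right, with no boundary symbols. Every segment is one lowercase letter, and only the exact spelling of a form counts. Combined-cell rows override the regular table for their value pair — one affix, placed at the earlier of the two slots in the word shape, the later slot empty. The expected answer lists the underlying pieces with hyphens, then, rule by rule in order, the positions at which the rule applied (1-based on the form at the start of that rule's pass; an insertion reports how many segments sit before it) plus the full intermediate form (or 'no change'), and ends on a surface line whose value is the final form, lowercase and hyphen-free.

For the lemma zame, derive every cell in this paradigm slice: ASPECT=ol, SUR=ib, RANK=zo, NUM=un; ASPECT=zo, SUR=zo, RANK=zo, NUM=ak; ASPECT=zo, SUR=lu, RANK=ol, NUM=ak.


cell ASPECT=ol, SUR=ib, RANK=zo, NUM=un:
underlying: ebo-zame-eb-fop-dnu
1. e -> o, i -> u / B C0 _: fires at position(s) 7: ebozamoebfopdnu
2. d -> t, g -> k, v -> f, z -> s / _ #: no change
surface: ebozamoebfopdnu

cell ASPECT=zo, SUR=zo, RANK=zo, NUM=ak:
underlying: vi-zame-nv-bez
1. e -> o, i -> u / B C0 _: fires at position(s) 6: vizamonvbez
2. d -> t, g -> k, v -> f, z -> s / _ #: fires at position(s) 11: vizamonvbes
surface: vizamonvbes

cell ASPECT=zo, SUR=lu, RANK=ol, NUM=ak:
underlying: pr-zame-nv-ne-bun
1. e -> o, i -> u / B C0 _: fires at position(s) 6: przamonvnebun
2. d -> t, g -> k, v -> f, z -> s / _ #: no change
surface: przamonvnebun


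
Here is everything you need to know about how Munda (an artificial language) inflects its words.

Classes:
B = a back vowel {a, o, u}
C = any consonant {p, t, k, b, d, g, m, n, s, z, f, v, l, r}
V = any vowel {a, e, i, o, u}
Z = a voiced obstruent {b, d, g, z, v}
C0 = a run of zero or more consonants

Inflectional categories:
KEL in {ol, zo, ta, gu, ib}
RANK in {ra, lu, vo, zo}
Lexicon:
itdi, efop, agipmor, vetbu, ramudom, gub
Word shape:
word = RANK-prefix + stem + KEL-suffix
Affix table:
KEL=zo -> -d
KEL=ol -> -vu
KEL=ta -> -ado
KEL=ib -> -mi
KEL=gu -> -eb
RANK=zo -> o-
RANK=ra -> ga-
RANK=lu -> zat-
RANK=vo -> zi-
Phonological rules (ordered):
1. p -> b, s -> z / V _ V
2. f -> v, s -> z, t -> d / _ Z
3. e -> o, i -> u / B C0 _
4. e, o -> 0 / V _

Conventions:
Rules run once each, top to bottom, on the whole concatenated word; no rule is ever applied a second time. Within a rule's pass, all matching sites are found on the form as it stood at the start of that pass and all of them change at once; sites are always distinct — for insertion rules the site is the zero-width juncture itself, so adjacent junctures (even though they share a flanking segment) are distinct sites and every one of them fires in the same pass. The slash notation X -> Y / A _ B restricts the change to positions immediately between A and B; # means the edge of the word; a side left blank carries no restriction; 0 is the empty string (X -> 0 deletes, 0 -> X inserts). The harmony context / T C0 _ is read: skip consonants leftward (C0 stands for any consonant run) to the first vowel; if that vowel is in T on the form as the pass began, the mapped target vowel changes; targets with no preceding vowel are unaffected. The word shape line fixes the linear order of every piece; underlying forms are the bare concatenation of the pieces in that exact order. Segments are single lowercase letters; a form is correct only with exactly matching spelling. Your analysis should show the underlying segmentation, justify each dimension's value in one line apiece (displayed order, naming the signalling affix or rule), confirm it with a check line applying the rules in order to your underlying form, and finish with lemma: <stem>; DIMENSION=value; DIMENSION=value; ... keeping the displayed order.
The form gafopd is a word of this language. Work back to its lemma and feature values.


underlying: ga-efop-d
KEL=zo - signalled by the affix -d
RANK=ra - signalled by the affix ga-
check: gaefopd -> gaefopd -> gaefopd -> gaofopd -> gafopd
lemma: efop; KEL=zo; RANK=ra


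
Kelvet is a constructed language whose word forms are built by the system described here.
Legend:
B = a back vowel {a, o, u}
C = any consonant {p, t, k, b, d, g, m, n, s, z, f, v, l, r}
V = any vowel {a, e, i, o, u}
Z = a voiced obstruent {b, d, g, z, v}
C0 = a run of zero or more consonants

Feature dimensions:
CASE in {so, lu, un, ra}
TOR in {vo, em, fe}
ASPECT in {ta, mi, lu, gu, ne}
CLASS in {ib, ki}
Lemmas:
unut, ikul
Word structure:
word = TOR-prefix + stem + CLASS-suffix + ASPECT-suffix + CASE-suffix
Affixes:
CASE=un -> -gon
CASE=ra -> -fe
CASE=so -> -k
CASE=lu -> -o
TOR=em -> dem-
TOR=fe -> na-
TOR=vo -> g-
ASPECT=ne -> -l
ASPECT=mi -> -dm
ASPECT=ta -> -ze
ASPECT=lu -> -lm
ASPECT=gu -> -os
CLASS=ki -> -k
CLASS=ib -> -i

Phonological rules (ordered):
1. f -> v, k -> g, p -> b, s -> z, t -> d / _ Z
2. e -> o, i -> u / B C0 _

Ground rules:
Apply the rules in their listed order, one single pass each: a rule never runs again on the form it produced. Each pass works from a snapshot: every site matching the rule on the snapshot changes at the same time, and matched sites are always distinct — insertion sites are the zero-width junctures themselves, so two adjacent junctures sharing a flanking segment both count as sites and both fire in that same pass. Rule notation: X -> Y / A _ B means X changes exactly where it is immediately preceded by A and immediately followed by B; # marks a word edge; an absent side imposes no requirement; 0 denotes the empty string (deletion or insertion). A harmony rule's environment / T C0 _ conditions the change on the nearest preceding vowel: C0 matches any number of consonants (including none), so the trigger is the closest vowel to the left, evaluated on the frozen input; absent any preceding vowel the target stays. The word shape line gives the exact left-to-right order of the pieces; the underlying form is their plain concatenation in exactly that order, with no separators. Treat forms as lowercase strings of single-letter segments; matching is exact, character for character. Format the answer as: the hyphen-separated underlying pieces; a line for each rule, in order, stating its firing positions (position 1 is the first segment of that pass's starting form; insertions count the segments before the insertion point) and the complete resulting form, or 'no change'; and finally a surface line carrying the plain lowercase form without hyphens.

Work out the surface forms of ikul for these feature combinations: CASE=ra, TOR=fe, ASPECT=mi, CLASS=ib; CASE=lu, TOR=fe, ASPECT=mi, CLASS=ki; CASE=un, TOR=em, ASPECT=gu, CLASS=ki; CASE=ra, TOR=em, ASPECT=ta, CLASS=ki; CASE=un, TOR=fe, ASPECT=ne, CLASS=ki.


cell CASE=ra, TOR=fe, ASPECT=mi, CLASS=ib:
underlying: na-ikul-i-dm-fe
1. f -> v, k -> g, p -> b, s -> z, t -> d / _ Z: no change
2. e -> o, i -> u / B C0 _: fires at position(s) 3, 7: naukuludmfe
surface: naukuludmfe

cell CASE=lu, TOR=fe, ASPECT=mi, CLASS=ki:
underlying: na-ikul-k-dm-o
1. f -> v, k -> g, p -> b, s -> z, t -> d / _ Z: fires at position(s) 7: naikulgdmo
2. e -> o, i -> u / B C0 _: fires at position(s) 3: naukulgdmo
surface: naukulgdmo

cell CASE=un, TOR=em, ASPECT=gu, CLASS=ki:
underlying: dem-ikul-k-os-gon
1. f -> v, k -> g, p -> b, s -> z, t -> d / _ Z: fires at position(s) 10: demikulkozgon
2. e -> o, i -> u / B C0 _: no change
surface: demikulkozgon

cell CASE=ra, TOR=em, ASPECT=ta, CLASS=ki:
underlying: dem-ikul-k-ze-fe
1. f -> v, k -> g, p -> b, s -> z, t -> d / _ Z: fires at position(s) 8: demikulgzefe
2. e -> o, i -> u / B C0 _: fires at position(s) 10: demikulgzofe
surface: demikulgzofe

cell CASE=un, TOR=fe, ASPECT=ne, CLASS=ki:
underlying: na-ikul-k-l-gon
1. f -> v, k -> g, p -> b, s -> z, t -> d / _ Z: no change
2. e -> o, i -> u / B C0 _: fires at position(s) 3: naukulklgon
surface: naukulklgon


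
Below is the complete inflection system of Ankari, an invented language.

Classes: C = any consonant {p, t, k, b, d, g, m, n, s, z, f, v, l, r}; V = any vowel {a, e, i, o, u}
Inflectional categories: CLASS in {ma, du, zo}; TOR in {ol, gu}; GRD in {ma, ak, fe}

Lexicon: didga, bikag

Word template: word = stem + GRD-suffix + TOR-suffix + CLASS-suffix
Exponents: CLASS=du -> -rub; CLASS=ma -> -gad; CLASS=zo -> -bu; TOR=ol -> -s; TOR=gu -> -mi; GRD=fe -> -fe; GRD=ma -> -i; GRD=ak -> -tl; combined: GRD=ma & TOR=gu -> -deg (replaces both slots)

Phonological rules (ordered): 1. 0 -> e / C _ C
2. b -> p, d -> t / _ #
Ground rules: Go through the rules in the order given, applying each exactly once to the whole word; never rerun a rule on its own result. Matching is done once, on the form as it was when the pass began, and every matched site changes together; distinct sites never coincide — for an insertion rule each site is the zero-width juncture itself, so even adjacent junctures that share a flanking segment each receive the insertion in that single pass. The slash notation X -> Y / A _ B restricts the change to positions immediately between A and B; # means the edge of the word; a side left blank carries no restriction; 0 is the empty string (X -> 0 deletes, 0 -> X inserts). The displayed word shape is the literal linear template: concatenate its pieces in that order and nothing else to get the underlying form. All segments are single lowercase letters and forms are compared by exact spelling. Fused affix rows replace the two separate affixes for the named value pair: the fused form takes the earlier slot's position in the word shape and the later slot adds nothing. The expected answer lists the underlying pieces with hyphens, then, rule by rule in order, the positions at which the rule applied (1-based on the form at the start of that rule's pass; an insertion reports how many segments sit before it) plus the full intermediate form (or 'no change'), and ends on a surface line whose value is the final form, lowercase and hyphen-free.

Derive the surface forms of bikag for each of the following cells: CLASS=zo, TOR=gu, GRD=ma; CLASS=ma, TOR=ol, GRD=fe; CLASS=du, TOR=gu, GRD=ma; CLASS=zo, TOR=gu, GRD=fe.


cell CLASS=zo, TOR=gu, GRD=ma:
underlying: bikag-deg-bu
1. 0 -> e / C _ C: inserts after position(s) 5, 8: bikagedegebu
2. b -> p, d -> t / _ #: no change
surface: bikagedegebu

cell CLASS=ma, TOR=ol, GRD=fe:
underlying: bikag-fe-s-gad
1. 0 -> e / C _ C: inserts after position(s) 5, 8: bikagefesegad
2. b -> p, d -> t / _ #: fires at position(s) 13: bikagefesegat
surface: bikagefesegat

cell CLASS=du, TOR=gu, GRD=ma:
underlying: bikag-deg-rub
1. 0 -> e / C _ C: inserts after position(s) 5, 8: bikagedegerub
2. b -> p, d -> t / _ #: fires at position(s) 13: bikagedegerup
surface: bikagedegerup

cell CLASS=zo, TOR=gu, GRD=fe:
underlying: bikag-fe-mi-bu
1. 0 -> e / C _ C: inserts after position(s) 5: bikagefemibu
2. b -> p, d -> t / _ #: no change
surface: bikagefemibu


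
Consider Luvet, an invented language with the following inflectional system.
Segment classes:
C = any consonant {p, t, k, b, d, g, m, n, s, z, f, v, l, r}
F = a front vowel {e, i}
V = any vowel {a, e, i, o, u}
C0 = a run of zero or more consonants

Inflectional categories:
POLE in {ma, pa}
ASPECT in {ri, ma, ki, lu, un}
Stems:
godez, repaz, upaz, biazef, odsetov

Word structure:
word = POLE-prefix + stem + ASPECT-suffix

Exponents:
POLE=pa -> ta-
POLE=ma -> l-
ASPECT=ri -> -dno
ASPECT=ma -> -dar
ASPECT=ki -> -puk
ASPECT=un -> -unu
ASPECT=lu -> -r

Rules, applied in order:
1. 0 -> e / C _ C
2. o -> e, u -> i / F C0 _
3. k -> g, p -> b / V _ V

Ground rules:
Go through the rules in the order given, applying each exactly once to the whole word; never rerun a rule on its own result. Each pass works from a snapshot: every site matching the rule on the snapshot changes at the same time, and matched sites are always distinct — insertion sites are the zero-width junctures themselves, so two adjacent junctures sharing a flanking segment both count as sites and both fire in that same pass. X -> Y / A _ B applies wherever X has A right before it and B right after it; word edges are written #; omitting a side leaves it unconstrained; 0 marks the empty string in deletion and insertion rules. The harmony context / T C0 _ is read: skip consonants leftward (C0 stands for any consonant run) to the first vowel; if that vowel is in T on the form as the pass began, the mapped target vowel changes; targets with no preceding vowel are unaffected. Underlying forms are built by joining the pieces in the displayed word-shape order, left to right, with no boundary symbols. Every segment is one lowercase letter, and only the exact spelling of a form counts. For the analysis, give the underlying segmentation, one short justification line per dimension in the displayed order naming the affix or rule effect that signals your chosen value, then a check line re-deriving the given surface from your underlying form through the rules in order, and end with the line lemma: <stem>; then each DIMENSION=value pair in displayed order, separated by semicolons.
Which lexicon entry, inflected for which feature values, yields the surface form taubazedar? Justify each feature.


underlying: ta-upaz-dar
POLE=pa - signalled by the affix ta-
ASPECT=ma - signalled by the affix -dar
check: taupazdar -> taupazedar -> taupazedar -> taubazedar
lemma: upaz; POLE=pa; ASPECT=ma


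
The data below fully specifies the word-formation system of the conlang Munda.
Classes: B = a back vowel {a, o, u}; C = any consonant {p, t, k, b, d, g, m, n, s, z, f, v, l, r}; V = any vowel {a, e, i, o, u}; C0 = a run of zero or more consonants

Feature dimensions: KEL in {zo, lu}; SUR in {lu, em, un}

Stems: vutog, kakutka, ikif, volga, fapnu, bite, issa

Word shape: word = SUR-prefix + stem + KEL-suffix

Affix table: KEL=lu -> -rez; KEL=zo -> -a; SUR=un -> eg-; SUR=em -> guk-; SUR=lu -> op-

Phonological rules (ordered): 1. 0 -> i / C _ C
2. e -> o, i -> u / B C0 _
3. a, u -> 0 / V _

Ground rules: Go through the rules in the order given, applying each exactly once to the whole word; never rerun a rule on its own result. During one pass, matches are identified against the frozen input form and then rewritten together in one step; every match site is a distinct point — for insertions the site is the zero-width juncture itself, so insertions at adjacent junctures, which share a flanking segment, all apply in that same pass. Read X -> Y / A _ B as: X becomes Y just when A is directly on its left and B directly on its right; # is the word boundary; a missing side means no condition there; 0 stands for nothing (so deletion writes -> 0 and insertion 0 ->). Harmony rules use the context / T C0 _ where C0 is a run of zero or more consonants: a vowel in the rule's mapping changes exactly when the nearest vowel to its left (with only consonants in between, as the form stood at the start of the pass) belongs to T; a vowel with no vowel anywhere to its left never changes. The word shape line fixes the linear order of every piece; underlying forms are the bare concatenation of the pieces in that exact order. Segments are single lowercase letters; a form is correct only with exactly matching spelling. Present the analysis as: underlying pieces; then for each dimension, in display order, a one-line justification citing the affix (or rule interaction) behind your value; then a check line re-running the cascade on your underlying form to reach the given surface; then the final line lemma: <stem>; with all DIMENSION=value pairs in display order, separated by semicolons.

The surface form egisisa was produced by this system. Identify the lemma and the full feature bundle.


underlying: eg-issa-a
KEL=zo - signalled by the affix -a
SUR=un - signalled by the affix eg-
check: egissaa -> egisisaa -> egisisaa -> egisisa
lemma: issa; KEL=zo; SUR=un


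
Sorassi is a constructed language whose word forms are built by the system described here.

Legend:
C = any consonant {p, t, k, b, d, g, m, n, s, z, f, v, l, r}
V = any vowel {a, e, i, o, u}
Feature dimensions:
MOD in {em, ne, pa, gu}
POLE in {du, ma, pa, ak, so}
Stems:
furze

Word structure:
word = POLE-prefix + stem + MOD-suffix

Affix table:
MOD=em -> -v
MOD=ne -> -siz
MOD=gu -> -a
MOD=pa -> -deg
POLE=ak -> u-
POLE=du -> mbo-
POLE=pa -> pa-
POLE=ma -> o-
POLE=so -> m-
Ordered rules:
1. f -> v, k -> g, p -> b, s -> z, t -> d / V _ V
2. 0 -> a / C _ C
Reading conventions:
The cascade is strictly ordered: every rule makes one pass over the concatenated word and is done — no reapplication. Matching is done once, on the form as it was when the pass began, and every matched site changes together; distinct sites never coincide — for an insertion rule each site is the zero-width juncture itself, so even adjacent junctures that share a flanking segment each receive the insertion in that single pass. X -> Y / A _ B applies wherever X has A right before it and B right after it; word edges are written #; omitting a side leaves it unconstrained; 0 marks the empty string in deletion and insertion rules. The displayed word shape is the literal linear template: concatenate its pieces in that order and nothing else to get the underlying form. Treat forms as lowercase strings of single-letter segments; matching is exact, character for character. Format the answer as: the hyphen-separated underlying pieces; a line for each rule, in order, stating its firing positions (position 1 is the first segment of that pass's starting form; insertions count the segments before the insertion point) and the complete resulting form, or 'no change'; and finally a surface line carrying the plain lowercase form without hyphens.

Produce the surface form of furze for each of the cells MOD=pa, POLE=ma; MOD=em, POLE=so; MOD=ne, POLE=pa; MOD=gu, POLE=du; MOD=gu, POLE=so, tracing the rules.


cell MOD=pa, POLE=ma:
underlying: o-furze-deg
1. f -> v, k -> g, p -> b, s -> z, t -> d / V _ V: fires at position(s) 2: ovurzedeg
2. 0 -> a / C _ C: inserts after position(s) 4: ovurazedeg
surface: ovurazedeg

cell MOD=em, POLE=so:
underlying: m-furze-v
1. f -> v, k -> g, p -> b, s -> z, t -> d / V _ V: no change
2. 0 -> a / C _ C: inserts after position(s) 1, 4: mafurazev
surface: mafurazev

cell MOD=ne, POLE=pa:
underlying: pa-furze-siz
1. f -> v, k -> g, p -> b, s -> z, t -> d / V _ V: fires at position(s) 3, 8: pavurzeziz
2. 0 -> a / C _ C: inserts after position(s) 5: pavurazeziz
surface: pavurazeziz

cell MOD=gu, POLE=du:
underlying: mbo-furze-a
1. f -> v, k -> g, p -> b, s -> z, t -> d / V _ V: fires at position(s) 4: mbovurzea
2. 0 -> a / C _ C: inserts after position(s) 1, 6: mabovurazea
surface: mabovurazea

cell MOD=gu, POLE=so:
underlying: m-furze-a
1. f -> v, k -> g, p -> b, s -> z, t -> d / V _ V: no change
2. 0 -> a / C _ C: inserts after position(s) 1, 4: mafurazea
surface: mafurazea


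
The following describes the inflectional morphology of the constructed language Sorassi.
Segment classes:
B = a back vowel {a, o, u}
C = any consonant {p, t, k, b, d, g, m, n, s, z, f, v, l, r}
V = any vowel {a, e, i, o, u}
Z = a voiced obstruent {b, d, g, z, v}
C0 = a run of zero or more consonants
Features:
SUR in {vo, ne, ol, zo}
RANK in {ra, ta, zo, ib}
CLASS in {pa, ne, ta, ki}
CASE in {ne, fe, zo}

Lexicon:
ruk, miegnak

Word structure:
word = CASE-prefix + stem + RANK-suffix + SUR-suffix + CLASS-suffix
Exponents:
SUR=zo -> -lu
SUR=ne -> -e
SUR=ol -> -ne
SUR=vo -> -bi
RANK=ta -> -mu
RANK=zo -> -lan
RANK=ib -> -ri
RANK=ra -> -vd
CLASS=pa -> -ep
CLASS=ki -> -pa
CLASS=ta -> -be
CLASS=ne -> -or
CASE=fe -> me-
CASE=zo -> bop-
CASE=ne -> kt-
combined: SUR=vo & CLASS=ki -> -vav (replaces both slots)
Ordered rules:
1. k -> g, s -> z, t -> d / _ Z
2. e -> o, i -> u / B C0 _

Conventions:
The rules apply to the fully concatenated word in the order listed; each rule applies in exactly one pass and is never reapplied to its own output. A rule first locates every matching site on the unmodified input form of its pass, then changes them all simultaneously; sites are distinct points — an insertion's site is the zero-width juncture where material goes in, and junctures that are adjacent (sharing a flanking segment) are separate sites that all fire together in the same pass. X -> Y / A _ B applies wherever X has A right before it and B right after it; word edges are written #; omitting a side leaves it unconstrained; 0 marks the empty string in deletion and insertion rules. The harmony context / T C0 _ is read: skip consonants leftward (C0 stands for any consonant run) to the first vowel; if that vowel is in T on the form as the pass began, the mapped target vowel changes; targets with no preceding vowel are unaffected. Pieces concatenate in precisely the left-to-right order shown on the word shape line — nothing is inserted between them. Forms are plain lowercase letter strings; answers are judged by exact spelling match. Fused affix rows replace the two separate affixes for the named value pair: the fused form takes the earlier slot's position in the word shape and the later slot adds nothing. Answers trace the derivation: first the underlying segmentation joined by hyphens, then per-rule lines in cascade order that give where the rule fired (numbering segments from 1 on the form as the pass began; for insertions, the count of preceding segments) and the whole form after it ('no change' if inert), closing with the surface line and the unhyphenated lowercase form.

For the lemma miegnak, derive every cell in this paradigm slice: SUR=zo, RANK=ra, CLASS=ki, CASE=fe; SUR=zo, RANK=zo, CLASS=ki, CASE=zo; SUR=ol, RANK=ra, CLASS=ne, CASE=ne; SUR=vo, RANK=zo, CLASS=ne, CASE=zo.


cell SUR=zo, RANK=ra, CLASS=ki, CASE=fe:
underlying: me-miegnak-vd-lu-pa
1. k -> g, s -> z, t -> d / _ Z: fires at position(s) 9: memiegnagvdlupa
2. e -> o, i -> u / B C0 _: no change
surface: memiegnagvdlupa

cell SUR=zo, RANK=zo, CLASS=ki, CASE=zo:
underlying: bop-miegnak-lan-lu-pa
1. k -> g, s -> z, t -> d / _ Z: no change
2. e -> o, i -> u / B C0 _: fires at position(s) 5: bopmuegnaklanlupa
surface: bopmuegnaklanlupa

cell SUR=ol, RANK=ra, CLASS=ne, CASE=ne:
underlying: kt-miegnak-vd-ne-or
1. k -> g, s -> z, t -> d / _ Z: fires at position(s) 9: ktmiegnagvdneor
2. e -> o, i -> u / B C0 _: fires at position(s) 13: ktmiegnagvdnoor
surface: ktmiegnagvdnoor

cell SUR=vo, RANK=zo, CLASS=ne, CASE=zo:
underlying: bop-miegnak-lan-bi-or
1. k -> g, s -> z, t -> d / _ Z: no change
2. e -> o, i -> u / B C0 _: fires at position(s) 5, 15: bopmuegnaklanbuor
surface: bopmuegnaklanbuor


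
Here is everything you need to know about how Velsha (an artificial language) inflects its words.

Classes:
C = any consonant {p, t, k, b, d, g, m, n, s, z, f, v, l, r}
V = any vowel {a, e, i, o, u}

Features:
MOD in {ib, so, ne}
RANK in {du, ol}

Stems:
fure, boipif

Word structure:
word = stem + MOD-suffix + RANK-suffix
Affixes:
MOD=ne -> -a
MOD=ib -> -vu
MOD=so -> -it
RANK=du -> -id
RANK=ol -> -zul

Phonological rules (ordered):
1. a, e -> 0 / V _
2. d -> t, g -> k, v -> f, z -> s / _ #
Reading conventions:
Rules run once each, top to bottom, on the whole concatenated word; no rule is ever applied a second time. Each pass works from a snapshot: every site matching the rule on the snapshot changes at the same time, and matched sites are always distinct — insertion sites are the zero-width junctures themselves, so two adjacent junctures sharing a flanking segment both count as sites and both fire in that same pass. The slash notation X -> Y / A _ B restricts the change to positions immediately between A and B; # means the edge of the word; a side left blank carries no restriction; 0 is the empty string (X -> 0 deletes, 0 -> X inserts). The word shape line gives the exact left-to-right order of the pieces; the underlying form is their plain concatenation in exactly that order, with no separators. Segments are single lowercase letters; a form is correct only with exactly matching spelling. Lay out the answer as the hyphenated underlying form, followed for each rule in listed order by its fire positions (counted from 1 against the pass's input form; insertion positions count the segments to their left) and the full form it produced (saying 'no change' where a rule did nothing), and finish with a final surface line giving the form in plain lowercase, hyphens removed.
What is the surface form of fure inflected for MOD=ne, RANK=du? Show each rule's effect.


underlying: fure-a-id
1. a, e -> 0 / V _: fires at position(s) 5: fureid
2. d -> t, g -> k, v -> f, z -> s / _ #: fires at position(s) 6: fureit
surface: fureit


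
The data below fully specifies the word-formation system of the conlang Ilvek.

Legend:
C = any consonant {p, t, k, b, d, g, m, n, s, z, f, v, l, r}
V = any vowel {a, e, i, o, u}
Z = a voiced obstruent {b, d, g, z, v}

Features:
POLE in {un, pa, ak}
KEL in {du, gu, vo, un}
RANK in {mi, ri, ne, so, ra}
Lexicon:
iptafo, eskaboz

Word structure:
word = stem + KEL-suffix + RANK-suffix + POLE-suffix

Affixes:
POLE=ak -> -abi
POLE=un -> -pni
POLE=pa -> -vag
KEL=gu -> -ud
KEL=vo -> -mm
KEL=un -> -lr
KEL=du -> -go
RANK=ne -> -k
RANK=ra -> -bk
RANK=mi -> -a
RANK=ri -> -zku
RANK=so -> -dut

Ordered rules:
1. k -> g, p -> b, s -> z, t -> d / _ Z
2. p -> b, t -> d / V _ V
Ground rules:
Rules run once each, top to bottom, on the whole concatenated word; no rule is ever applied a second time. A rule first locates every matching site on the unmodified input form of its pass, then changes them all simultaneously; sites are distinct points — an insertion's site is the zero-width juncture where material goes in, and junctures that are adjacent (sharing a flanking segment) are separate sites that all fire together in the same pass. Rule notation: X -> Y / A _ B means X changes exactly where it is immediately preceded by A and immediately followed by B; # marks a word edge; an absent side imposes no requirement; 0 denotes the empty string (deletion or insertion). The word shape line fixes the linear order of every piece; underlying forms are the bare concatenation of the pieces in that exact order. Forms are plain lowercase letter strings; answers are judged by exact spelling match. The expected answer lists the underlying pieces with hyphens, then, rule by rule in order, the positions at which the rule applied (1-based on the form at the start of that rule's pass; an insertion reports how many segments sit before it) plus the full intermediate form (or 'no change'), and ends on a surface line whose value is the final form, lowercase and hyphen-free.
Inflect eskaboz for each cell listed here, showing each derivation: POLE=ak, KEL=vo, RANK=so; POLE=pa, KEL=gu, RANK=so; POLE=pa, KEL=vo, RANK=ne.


cell POLE=ak, KEL=vo, RANK=so:
underlying: eskaboz-mm-dut-abi
1. k -> g, p -> b, s -> z, t -> d / _ Z: no change
2. p -> b, t -> d / V _ V: fires at position(s) 12: eskabozmmdudabi
surface: eskabozmmdudabi

cell POLE=pa, KEL=gu, RANK=so:
underlying: eskaboz-ud-dut-vag
1. k -> g, p -> b, s -> z, t -> d / _ Z: fires at position(s) 12: eskabozuddudvag
2. p -> b, t -> d / V _ V: no change
surface: eskabozuddudvag

cell POLE=pa, KEL=vo, RANK=ne:
underlying: eskaboz-mm-k-vag
1. k -> g, p -> b, s -> z, t -> d / _ Z: fires at position(s) 10: eskabozmmgvag
2. p -> b, t -> d / V _ V: no change
surface: eskabozmmgvag


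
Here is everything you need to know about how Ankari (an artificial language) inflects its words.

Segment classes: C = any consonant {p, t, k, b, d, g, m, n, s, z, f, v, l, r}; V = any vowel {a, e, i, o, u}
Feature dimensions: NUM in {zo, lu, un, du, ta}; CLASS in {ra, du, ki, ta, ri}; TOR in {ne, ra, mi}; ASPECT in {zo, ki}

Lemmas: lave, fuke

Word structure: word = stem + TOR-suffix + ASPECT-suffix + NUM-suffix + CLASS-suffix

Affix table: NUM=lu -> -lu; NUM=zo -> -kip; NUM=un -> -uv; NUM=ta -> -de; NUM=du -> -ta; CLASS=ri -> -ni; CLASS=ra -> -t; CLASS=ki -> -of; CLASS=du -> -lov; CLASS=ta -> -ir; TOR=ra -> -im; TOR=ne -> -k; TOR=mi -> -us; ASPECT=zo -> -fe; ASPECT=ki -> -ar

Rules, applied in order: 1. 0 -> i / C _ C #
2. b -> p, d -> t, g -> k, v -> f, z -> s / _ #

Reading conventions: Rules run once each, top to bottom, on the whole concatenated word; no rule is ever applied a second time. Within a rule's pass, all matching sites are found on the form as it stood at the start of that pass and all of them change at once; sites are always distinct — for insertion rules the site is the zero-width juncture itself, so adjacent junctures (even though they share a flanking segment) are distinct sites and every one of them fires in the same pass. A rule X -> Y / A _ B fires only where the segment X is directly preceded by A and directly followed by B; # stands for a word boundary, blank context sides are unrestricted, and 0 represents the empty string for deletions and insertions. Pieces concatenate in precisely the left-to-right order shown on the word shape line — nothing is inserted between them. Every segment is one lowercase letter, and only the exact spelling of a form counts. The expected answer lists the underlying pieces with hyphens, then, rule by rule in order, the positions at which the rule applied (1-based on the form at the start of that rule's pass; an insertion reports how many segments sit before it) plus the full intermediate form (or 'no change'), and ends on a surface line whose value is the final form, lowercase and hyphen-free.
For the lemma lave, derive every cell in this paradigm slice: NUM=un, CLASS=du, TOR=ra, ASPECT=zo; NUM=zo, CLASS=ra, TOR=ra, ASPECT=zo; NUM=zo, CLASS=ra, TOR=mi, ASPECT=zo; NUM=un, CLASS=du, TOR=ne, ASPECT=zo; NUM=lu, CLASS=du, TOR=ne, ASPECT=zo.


cell NUM=un, CLASS=du, TOR=ra, ASPECT=zo:
underlying: lave-im-fe-uv-lov
1. 0 -> i / C _ C #: no change
2. b -> p, d -> t, g -> k, v -> f, z -> s / _ #: fires at position(s) 13: laveimfeuvlof
surface: laveimfeuvlof

cell NUM=zo, CLASS=ra, TOR=ra, ASPECT=zo:
underlying: lave-im-fe-kip-t
1. 0 -> i / C _ C #: inserts after position(s) 11: laveimfekipit
2. b -> p, d -> t, g -> k, v -> f, z -> s / _ #: no change
surface: laveimfekipit

cell NUM=zo, CLASS=ra, TOR=mi, ASPECT=zo:
underlying: lave-us-fe-kip-t
1. 0 -> i / C _ C #: inserts after position(s) 11: laveusfekipit
2. b -> p, d -> t, g -> k, v -> f, z -> s / _ #: no change
surface: laveusfekipit

cell NUM=un, CLASS=du, TOR=ne, ASPECT=zo:
underlying: lave-k-fe-uv-lov
1. 0 -> i / C _ C #: no change
2. b -> p, d -> t, g -> k, v -> f, z -> s / _ #: fires at position(s) 12: lavekfeuvlof
surface: lavekfeuvlof

cell NUM=lu, CLASS=du, TOR=ne, ASPECT=zo:
underlying: lave-k-fe-lu-lov
1. 0 -> i / C _ C #: no change
2. b -> p, d -> t, g -> k, v -> f, z -> s / _ #: fires at position(s) 12: lavekfelulof
surface: lavekfelulof


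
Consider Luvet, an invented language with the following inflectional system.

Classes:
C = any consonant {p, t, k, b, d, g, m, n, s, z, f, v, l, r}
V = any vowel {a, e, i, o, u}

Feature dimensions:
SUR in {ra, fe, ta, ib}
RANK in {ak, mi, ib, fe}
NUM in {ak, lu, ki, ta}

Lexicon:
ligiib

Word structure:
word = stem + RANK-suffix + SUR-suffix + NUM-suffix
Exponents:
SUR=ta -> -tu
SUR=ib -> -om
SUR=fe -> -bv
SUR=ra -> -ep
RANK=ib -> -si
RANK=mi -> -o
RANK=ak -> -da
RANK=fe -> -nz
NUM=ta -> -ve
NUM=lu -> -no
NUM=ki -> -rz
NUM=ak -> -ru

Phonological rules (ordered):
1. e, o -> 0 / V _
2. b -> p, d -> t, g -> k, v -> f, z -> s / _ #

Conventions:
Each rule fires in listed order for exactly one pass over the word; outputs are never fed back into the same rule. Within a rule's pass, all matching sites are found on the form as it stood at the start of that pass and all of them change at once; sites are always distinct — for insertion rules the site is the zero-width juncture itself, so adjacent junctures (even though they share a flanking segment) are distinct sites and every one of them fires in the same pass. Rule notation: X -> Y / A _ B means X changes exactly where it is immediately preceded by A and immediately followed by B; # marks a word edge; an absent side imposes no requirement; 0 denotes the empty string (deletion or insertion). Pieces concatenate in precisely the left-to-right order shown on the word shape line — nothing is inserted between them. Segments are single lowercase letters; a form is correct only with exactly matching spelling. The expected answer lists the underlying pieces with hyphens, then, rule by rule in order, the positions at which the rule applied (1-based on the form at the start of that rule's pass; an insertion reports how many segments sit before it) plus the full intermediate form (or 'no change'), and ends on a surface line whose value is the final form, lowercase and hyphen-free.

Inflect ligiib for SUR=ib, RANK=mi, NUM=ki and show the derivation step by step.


underlying: ligiib-o-om-rz
1. e, o -> 0 / V _: fires at position(s) 8: ligiibomrz
2. b -> p, d -> t, g -> k, v -> f, z -> s / _ #: fires at position(s) 10: ligiibomrs
surface: ligiibomrs
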